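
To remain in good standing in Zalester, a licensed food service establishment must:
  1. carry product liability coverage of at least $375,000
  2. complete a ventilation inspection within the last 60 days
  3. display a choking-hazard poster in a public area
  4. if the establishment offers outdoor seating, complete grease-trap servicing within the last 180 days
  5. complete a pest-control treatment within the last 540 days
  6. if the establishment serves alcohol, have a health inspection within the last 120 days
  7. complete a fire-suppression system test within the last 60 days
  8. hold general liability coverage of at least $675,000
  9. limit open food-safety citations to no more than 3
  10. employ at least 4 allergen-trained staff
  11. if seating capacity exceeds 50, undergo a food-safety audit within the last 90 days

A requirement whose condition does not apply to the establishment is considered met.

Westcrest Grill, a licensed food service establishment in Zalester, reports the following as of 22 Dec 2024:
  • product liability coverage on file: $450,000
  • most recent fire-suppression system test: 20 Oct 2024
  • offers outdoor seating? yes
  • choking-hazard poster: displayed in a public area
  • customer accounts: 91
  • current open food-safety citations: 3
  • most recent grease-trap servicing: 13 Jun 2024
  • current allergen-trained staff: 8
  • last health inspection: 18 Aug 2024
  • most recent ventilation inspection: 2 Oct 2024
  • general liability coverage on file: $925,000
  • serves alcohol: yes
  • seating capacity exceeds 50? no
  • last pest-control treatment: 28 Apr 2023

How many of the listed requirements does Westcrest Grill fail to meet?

5

1. product liability coverage $450,000 ≥ $375,000 → met
2. ventilation inspection 81 days ago vs limit 60 → not met
3. choking-hazard poster present → met
4. condition 'offers outdoor seating' holds; grease-trap servicing 192 days ago vs limit 180 → not met
5. pest-control treatment 604 days ago vs limit 540 → not met
6. condition 'serves alcohol' holds; health inspection 126 days ago vs limit 120 → not met
7. fire-suppression system test 63 days ago vs limit 60 → not met
8. general liability coverage $925,000 ≥ $675,000 → met
9. open food-safety citations 3 ≤ 3 → met
10. allergen-trained staff 8 ≥ 4 → met
11. condition 'seating capacity exceeds 50' does not hold → requirement n/a → met
Not met: 5 of 11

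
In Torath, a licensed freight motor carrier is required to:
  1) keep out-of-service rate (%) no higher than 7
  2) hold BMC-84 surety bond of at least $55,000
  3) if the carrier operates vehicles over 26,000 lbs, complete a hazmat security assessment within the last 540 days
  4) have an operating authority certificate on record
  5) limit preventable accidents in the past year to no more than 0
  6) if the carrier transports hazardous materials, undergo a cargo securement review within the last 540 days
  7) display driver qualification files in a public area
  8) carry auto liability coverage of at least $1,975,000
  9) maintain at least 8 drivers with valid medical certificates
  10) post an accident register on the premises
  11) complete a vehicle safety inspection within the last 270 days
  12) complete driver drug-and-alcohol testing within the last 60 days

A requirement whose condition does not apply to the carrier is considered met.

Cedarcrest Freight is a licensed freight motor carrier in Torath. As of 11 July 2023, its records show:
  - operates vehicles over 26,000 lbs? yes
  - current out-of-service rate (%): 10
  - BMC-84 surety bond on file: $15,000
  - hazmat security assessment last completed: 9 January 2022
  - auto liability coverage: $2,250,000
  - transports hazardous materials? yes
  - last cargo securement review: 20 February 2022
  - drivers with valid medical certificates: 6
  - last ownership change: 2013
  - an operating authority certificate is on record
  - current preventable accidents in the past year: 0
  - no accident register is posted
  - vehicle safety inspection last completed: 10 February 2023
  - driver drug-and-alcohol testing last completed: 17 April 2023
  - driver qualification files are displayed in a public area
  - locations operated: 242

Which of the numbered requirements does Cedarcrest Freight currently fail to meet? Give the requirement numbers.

1, 2, 3, 9, 10, 12

1. out-of-service rate (%) 10 > 7 → not met
2. BMC-84 surety bond $15,000 < $55,000 → not met
3. condition 'operates vehicles over 26,000 lbs' holds; hazmat security assessment 548 days ago vs limit 540 → not met
4. operating authority certificate present → met
5. preventable accidents in the past year 0 ≤ 0 → met
6. condition 'transports hazardous materials' holds; cargo securement review 506 days ago vs limit 540 → met
7. driver qualification files present → met
8. auto liability coverage $2,250,000 ≥ $1,975,000 → met
9. drivers with valid medical certificates 6 < 8 → not met
10. accident register absent → not met
11. vehicle safety inspection 151 days ago vs limit 270 → met
12. driver drug-and-alcohol testing 85 days ago vs limit 60 → not met
Not met: 1, 2, 3, 9, 10, 12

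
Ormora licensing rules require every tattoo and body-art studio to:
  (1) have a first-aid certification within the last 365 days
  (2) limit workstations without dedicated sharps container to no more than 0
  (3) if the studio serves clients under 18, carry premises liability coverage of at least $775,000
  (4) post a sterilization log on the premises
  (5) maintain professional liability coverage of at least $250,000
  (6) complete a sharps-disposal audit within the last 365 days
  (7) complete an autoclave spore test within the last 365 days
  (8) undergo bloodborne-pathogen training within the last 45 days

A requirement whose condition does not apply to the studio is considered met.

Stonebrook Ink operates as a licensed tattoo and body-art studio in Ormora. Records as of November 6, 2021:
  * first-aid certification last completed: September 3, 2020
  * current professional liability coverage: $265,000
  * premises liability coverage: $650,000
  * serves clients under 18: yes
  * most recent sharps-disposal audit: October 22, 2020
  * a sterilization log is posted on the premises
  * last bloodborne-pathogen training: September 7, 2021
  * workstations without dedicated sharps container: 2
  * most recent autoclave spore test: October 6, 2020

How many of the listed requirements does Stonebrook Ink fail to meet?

6

1. first-aid certification 429 days ago vs limit 365 → not met
2. workstations without dedicated sharps container 2 > 0 → not met
3. condition 'serves clients under 18' holds; premises liability coverage $650,000 < $775,000 → not met
4. sterilization log present → met
5. professional liability coverage $265,000 ≥ $250,000 → met
6. sharps-disposal audit 380 days ago vs limit 365 → not met
7. autoclave spore test 396 days ago vs limit 365 → not met
8. bloodborne-pathogen training 60 days ago vs limit 45 → not met
Not met: 6 of 8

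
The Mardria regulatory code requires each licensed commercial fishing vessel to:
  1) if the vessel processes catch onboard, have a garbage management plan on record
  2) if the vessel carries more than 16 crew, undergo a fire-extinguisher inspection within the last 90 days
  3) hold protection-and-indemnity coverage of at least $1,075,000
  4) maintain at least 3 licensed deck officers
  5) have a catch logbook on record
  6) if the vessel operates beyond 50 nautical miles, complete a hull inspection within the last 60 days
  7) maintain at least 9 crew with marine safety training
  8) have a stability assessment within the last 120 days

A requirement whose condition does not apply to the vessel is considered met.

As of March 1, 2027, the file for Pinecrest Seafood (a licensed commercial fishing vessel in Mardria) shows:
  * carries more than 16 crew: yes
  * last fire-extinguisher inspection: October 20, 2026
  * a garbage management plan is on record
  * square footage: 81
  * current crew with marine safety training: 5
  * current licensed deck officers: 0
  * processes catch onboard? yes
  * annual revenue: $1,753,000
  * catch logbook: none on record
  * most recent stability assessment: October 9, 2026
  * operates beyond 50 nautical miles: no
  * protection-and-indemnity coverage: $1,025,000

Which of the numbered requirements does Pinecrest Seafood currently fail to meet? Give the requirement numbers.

1. condition 'processes catch onboard' holds; garbage management plan present → met
2. condition 'carries more than 16 crew' holds; fire-extinguisher inspection 132 days ago vs limit 90 → not met
3. protection-and-indemnity coverage $1,025,000 < $1,075,000 → not met
4. licensed deck officers 0 < 3 → not met
5. catch logbook absent → not met
6. condition 'operates beyond 50 nautical miles' does not hold → requirement n/a → met
7. crew with marine safety training 5 < 9 → not met
8. stability assessment 143 days ago vs limit 120 → not met
Not met: 2, 3, 4, 5, 7, 8

2, 3, 4, 5, 7, 8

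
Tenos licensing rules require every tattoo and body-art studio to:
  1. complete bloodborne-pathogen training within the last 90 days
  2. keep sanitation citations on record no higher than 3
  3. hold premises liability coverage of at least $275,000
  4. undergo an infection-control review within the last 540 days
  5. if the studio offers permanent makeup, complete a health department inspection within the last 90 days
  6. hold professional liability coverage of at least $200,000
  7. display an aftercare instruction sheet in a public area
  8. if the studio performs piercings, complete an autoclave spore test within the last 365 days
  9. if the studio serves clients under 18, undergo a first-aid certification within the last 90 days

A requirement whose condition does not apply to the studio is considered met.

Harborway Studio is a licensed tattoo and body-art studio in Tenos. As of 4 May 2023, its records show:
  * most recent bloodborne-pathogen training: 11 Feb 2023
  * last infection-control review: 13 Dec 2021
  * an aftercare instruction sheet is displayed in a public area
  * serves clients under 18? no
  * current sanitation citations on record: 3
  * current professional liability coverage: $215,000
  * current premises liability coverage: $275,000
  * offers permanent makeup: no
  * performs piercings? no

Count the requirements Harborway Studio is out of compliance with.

1. bloodborne-pathogen training 82 days ago vs limit 90 → met
2. sanitation citations on record 3 ≤ 3 → met
3. premises liability coverage $275,000 ≥ $275,000 → met
4. infection-control review 507 days ago vs limit 540 → met
5. condition 'offers permanent makeup' does not hold → requirement n/a → met
6. professional liability coverage $215,000 ≥ $200,000 → met
7. aftercare instruction sheet present → met
8. condition 'performs piercings' does not hold → requirement n/a → met
9. condition 'serves clients under 18' does not hold → requirement n/a → met
Not met: 0 of 9

0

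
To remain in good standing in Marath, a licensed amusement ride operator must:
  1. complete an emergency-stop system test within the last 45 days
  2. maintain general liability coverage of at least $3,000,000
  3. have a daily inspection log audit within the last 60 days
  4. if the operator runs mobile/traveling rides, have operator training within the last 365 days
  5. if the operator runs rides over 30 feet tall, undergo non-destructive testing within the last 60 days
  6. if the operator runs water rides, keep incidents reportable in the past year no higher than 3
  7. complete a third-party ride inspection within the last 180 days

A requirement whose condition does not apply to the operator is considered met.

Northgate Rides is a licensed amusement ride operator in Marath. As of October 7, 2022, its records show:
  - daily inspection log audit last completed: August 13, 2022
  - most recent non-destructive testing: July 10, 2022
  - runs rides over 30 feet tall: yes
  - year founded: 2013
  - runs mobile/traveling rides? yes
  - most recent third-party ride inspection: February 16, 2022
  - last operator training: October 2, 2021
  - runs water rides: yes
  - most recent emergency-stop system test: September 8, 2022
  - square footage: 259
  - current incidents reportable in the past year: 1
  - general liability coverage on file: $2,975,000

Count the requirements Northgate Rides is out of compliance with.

1. emergency-stop system test 29 days ago vs limit 45 → met
2. general liability coverage $2,975,000 < $3,000,000 → not met
3. daily inspection log audit 55 days ago vs limit 60 → met
4. condition 'runs mobile/traveling rides' holds; operator training 370 days ago vs limit 365 → not met
5. condition 'runs rides over 30 feet tall' holds; non-destructive testing 89 days ago vs limit 60 → not met
6. condition 'runs water rides' holds; incidents reportable in the past year 1 ≤ 3 → met
7. third-party ride inspection 233 days ago vs limit 180 → not met
Not met: 4 of 7

4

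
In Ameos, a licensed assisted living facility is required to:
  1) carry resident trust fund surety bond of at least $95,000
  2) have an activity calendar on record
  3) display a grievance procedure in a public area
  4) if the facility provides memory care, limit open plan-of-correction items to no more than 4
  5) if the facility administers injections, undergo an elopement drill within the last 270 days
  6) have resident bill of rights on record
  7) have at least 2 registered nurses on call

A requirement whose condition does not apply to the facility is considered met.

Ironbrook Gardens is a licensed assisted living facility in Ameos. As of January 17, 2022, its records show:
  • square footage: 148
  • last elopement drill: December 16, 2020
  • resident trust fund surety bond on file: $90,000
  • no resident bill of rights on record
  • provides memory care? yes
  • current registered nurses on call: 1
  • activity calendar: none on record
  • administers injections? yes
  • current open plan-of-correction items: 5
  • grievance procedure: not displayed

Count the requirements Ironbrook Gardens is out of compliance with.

7

1. resident trust fund surety bond $90,000 < $95,000 → not met
2. activity calendar absent → not met
3. grievance procedure absent → not met
4. condition 'provides memory care' holds; open plan-of-correction items 5 > 4 → not met
5. condition 'administers injections' holds; elopement drill 397 days ago vs limit 270 → not met
6. resident bill of rights absent → not met
7. registered nurses on call 1 < 2 → not met
Not met: 7 of 7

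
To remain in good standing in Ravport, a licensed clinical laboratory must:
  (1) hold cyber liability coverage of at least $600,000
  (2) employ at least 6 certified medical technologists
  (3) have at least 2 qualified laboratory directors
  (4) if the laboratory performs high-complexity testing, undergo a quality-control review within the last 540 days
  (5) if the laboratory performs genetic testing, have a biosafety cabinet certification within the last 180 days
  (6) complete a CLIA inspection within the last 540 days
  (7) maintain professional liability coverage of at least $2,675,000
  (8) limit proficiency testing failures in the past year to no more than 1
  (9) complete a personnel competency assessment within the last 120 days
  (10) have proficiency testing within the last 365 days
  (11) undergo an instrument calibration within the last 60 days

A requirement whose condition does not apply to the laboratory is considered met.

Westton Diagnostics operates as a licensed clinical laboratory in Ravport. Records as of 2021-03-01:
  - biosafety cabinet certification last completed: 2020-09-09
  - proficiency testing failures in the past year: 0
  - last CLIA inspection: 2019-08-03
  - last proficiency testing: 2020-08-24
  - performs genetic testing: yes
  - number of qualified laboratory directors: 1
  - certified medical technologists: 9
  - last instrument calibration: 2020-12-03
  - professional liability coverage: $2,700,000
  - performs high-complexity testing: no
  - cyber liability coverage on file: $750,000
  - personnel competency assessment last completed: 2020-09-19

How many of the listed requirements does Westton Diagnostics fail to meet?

4

1. cyber liability coverage $750,000 ≥ $600,000 → met
2. certified medical technologists 9 ≥ 6 → met
3. qualified laboratory directors 1 < 2 → not met
4. condition 'performs high-complexity testing' does not hold → requirement n/a → met
5. condition 'performs genetic testing' holds; biosafety cabinet certification 173 days ago vs limit 180 → met
6. CLIA inspection 576 days ago vs limit 540 → not met
7. professional liability coverage $2,700,000 ≥ $2,675,000 → met
8. proficiency testing failures in the past year 0 ≤ 1 → met
9. personnel competency assessment 163 days ago vs limit 120 → not met
10. proficiency testing 189 days ago vs limit 365 → met
11. instrument calibration 88 days ago vs limit 60 → not met
Not met: 4 of 11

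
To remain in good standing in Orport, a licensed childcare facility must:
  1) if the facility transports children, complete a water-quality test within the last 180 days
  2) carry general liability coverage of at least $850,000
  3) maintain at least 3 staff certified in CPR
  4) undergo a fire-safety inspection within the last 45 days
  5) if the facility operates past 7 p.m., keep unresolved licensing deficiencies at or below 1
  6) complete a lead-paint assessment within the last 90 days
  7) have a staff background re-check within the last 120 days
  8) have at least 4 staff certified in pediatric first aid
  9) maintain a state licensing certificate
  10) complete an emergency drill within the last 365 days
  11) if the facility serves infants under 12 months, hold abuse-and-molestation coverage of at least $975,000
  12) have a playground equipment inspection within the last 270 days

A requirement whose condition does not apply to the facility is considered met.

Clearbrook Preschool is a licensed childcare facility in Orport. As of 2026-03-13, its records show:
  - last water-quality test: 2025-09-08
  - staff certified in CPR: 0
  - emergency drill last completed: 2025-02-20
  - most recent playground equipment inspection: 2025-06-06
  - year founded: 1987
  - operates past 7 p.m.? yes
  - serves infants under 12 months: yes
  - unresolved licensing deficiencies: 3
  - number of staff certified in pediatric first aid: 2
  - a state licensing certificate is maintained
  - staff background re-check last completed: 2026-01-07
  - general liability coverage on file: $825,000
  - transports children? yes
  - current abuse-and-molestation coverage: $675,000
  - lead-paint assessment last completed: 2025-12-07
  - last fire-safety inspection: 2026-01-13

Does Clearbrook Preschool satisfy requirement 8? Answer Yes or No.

No

8. staff certified in pediatric first aid 2 < 4 → not met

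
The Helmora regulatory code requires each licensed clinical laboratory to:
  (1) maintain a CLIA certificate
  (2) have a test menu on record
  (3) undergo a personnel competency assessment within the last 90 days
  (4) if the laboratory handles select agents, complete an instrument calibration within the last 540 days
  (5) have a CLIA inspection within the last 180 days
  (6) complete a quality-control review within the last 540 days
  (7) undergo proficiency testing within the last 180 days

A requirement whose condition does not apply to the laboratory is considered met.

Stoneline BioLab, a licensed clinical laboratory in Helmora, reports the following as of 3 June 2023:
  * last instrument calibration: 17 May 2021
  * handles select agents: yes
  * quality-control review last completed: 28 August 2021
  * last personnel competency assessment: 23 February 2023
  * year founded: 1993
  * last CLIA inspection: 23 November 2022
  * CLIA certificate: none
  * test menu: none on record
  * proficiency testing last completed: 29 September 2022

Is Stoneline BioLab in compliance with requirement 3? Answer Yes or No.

No

3. personnel competency assessment 100 days ago vs limit 90 → not met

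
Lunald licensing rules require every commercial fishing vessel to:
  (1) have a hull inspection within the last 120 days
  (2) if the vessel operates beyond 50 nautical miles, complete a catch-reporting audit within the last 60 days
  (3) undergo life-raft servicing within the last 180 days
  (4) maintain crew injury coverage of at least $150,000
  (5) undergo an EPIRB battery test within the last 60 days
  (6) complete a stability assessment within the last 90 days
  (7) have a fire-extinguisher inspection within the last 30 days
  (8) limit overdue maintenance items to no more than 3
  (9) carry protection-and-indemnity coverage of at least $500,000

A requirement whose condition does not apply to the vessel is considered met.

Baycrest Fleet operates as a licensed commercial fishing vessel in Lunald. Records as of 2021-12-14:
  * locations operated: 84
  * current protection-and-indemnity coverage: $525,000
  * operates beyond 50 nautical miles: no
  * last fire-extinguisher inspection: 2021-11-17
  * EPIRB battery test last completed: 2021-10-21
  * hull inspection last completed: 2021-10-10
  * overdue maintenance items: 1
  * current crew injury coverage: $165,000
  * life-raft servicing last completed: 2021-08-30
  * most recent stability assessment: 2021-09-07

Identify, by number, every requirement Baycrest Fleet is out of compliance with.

1. hull inspection 65 days ago vs limit 120 → met
2. condition 'operates beyond 50 nautical miles' does not hold → requirement n/a → met
3. life-raft servicing 106 days ago vs limit 180 → met
4. crew injury coverage $165,000 ≥ $150,000 → met
5. EPIRB battery test 54 days ago vs limit 60 → met
6. stability assessment 98 days ago vs limit 90 → not met
7. fire-extinguisher inspection 27 days ago vs limit 30 → met
8. overdue maintenance items 1 ≤ 3 → met
9. protection-and-indemnity coverage $525,000 ≥ $500,000 → met
Not met: 6

6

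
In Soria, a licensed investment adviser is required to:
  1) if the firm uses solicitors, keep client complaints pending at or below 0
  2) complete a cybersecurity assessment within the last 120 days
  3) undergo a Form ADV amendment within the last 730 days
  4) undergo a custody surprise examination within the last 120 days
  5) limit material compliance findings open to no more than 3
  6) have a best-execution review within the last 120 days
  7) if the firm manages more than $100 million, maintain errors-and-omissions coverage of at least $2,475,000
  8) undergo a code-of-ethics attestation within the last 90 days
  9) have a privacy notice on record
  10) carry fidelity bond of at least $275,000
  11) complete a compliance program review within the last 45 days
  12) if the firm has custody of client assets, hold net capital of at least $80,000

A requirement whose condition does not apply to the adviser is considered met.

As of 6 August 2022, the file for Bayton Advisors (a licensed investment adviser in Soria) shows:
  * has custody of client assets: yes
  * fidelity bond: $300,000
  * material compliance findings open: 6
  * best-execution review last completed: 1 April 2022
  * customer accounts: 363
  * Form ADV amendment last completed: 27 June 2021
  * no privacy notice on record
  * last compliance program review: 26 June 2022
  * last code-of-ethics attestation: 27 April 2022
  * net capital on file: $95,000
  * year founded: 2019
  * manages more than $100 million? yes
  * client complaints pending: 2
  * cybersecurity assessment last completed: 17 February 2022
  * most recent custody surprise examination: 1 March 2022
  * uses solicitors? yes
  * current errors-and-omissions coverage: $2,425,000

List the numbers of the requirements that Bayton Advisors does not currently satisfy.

1. condition 'uses solicitors' holds; client complaints pending 2 > 0 → not met
2. cybersecurity assessment 170 days ago vs limit 120 → not met
3. Form ADV amendment 405 days ago vs limit 730 → met
4. custody surprise examination 158 days ago vs limit 120 → not met
5. material compliance findings open 6 > 3 → not met
6. best-execution review 127 days ago vs limit 120 → not met
7. condition 'manages more than $100 million' holds; errors-and-omissions coverage $2,425,000 < $2,475,000 → not met
8. code-of-ethics attestation 101 days ago vs limit 90 → not met
9. privacy notice absent → not met
10. fidelity bond $300,000 ≥ $275,000 → met
11. compliance program review 41 days ago vs limit 45 → met
12. condition 'has custody of client assets' holds; net capital $95,000 ≥ $80,000 → met
Not met: 1, 2, 4, 5, 6, 7, 8, 9

1, 2, 4, 5, 6, 7, 8, 9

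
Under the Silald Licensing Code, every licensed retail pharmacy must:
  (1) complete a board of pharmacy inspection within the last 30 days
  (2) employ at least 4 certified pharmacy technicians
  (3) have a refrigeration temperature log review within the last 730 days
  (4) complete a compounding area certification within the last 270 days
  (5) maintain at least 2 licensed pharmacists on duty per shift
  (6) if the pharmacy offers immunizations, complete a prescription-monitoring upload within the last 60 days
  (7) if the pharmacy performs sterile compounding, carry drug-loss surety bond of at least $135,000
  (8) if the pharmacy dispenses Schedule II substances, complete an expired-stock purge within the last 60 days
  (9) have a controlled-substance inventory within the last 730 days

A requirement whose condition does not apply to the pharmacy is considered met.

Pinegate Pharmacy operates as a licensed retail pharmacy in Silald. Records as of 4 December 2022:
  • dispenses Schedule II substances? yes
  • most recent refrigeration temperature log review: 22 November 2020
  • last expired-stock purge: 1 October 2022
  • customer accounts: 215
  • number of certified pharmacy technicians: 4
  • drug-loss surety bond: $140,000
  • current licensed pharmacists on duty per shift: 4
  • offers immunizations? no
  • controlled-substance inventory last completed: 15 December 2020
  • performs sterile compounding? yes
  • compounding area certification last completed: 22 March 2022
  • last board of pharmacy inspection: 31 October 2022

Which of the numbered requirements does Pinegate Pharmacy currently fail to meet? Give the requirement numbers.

1. board of pharmacy inspection 34 days ago vs limit 30 → not met
2. certified pharmacy technicians 4 ≥ 4 → met
3. refrigeration temperature log review 742 days ago vs limit 730 → not met
4. compounding area certification 257 days ago vs limit 270 → met
5. licensed pharmacists on duty per shift 4 ≥ 2 → met
6. condition 'offers immunizations' does not hold → requirement n/a → met
7. condition 'performs sterile compounding' holds; drug-loss surety bond $140,000 ≥ $135,000 → met
8. condition 'dispenses Schedule II substances' holds; expired-stock purge 64 days ago vs limit 60 → not met
9. controlled-substance inventory 719 days ago vs limit 730 → met
Not met: 1, 3, 8

1, 3, 8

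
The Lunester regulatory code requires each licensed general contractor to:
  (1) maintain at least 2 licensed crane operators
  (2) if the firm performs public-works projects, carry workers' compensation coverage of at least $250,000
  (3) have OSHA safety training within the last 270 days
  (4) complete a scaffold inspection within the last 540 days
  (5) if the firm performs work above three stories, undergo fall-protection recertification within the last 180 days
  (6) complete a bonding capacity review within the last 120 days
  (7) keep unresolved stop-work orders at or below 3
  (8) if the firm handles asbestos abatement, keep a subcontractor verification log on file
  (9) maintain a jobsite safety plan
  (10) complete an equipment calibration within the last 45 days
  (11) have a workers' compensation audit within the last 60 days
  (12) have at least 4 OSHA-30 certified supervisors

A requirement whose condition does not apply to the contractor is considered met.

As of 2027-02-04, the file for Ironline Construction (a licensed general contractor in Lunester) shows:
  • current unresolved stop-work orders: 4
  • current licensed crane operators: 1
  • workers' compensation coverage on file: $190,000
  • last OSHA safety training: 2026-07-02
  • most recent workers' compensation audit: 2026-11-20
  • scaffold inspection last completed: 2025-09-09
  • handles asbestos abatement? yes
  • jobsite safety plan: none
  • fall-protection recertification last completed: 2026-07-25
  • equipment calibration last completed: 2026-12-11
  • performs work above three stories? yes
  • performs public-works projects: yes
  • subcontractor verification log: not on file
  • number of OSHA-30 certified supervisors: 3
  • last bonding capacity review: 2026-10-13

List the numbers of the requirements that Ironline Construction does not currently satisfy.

1. licensed crane operators 1 < 2 → not met
2. condition 'performs public-works projects' holds; workers' compensation coverage $190,000 < $250,000 → not met
3. OSHA safety training 217 days ago vs limit 270 → met
4. scaffold inspection 513 days ago vs limit 540 → met
5. condition 'performs work above three stories' holds; fall-protection recertification 194 days ago vs limit 180 → not met
6. bonding capacity review 114 days ago vs limit 120 → met
7. unresolved stop-work orders 4 > 3 → not met
8. condition 'handles asbestos abatement' holds; subcontractor verification log absent → not met
9. jobsite safety plan absent → not met
10. equipment calibration 55 days ago vs limit 45 → not met
11. workers' compensation audit 76 days ago vs limit 60 → not met
12. OSHA-30 certified supervisors 3 < 4 → not met
Not met: 1, 2, 5, 7, 8, 9, 10, 11, 12

1, 2, 5, 7, 8, 9, 10, 11, 12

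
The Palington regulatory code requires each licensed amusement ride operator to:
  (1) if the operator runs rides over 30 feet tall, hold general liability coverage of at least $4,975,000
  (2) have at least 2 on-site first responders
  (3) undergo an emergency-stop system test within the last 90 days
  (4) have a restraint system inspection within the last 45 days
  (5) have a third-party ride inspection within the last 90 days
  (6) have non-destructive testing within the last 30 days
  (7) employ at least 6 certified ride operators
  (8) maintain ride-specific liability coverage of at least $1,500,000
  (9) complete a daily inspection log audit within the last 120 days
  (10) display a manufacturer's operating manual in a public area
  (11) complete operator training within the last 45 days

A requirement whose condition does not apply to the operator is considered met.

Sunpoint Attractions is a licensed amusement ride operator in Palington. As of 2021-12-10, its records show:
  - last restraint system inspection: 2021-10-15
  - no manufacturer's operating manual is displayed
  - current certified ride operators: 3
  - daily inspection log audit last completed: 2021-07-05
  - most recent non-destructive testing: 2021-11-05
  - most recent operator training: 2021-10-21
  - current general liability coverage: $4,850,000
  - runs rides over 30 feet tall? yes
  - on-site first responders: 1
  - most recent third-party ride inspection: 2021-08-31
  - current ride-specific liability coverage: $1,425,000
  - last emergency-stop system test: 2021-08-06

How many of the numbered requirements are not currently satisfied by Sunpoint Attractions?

11

1. condition 'runs rides over 30 feet tall' holds; general liability coverage $4,850,000 < $4,975,000 → not met
2. on-site first responders 1 < 2 → not met
3. emergency-stop system test 126 days ago vs limit 90 → not met
4. restraint system inspection 56 days ago vs limit 45 → not met
5. third-party ride inspection 101 days ago vs limit 90 → not met
6. non-destructive testing 35 days ago vs limit 30 → not met
7. certified ride operators 3 < 6 → not met
8. ride-specific liability coverage $1,425,000 < $1,500,000 → not met
9. daily inspection log audit 158 days ago vs limit 120 → not met
10. manufacturer's operating manual absent → not met
11. operator training 50 days ago vs limit 45 → not met
Not met: 11 of 11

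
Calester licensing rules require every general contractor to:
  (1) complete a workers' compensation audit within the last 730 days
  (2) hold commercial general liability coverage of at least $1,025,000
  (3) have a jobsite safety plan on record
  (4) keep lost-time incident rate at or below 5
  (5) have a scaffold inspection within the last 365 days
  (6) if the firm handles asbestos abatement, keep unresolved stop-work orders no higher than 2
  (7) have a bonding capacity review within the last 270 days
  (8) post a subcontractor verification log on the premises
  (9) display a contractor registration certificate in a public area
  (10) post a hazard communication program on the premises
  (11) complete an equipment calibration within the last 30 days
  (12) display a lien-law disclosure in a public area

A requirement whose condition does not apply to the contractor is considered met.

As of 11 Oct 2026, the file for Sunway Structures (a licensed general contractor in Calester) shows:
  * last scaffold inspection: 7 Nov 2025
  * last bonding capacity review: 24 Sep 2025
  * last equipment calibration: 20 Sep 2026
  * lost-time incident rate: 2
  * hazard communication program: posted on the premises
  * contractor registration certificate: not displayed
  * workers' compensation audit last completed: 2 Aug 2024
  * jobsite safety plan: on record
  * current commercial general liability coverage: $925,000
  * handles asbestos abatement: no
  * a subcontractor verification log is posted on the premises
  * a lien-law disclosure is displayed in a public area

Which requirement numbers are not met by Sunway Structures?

1, 2, 7, 9

1. workers' compensation audit 800 days ago vs limit 730 → not met
2. commercial general liability coverage $925,000 < $1,025,000 → not met
3. jobsite safety plan present → met
4. lost-time incident rate 2 ≤ 5 → met
5. scaffold inspection 338 days ago vs limit 365 → met
6. condition 'handles asbestos abatement' does not hold → requirement n/a → met
7. bonding capacity review 382 days ago vs limit 270 → not met
8. subcontractor verification log present → met
9. contractor registration certificate absent → not met
10. hazard communication program present → met
11. equipment calibration 21 days ago vs limit 30 → met
12. lien-law disclosure present → met
Not met: 1, 2, 7, 9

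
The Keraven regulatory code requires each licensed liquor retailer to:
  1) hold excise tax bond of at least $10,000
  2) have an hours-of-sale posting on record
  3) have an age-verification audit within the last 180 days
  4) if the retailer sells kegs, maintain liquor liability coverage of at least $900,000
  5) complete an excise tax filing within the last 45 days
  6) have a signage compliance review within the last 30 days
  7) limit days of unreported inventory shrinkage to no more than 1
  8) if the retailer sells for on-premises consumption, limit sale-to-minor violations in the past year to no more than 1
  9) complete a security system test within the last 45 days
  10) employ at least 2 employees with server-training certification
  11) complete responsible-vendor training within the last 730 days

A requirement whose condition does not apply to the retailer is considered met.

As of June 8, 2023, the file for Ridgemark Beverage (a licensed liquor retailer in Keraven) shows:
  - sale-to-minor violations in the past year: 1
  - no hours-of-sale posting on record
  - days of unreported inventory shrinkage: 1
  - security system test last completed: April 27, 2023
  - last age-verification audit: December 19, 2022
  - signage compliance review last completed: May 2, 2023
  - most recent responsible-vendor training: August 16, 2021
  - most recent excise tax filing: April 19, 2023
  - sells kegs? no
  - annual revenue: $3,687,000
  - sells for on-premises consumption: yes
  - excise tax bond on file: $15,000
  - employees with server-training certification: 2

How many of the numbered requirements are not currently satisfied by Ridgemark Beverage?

1. excise tax bond $15,000 ≥ $10,000 → met
2. hours-of-sale posting absent → not met
3. age-verification audit 171 days ago vs limit 180 → met
4. condition 'sells kegs' does not hold → requirement n/a → met
5. excise tax filing 50 days ago vs limit 45 → not met
6. signage compliance review 37 days ago vs limit 30 → not met
7. days of unreported inventory shrinkage 1 ≤ 1 → met
8. condition 'sells for on-premises consumption' holds; sale-to-minor violations in the past year 1 ≤ 1 → met
9. security system test 42 days ago vs limit 45 → met
10. employees with server-training certification 2 ≥ 2 → met
11. responsible-vendor training 661 days ago vs limit 730 → met
Not met: 3 of 11

3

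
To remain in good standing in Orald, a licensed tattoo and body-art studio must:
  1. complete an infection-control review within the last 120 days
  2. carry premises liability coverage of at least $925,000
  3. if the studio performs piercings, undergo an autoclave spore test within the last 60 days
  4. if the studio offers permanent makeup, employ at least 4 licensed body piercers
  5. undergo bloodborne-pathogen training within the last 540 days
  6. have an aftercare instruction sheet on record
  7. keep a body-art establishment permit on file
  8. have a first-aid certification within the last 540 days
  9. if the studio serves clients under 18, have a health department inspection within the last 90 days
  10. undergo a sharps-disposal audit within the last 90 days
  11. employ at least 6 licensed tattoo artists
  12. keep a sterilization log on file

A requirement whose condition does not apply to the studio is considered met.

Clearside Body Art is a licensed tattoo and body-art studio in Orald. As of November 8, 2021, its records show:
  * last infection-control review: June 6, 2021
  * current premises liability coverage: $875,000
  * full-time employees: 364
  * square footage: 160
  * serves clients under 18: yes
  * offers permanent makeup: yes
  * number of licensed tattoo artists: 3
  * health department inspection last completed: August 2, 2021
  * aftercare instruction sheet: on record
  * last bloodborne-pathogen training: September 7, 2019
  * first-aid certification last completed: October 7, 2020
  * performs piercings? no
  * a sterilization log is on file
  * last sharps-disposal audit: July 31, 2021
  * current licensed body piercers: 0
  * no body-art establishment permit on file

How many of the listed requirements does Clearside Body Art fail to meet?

8

1. infection-control review 155 days ago vs limit 120 → not met
2. premises liability coverage $875,000 < $925,000 → not met
3. condition 'performs piercings' does not hold → requirement n/a → met
4. condition 'offers permanent makeup' holds; licensed body piercers 0 < 4 → not met
5. bloodborne-pathogen training 793 days ago vs limit 540 → not met
6. aftercare instruction sheet present → met
7. body-art establishment permit absent → not met
8. first-aid certification 397 days ago vs limit 540 → met
9. condition 'serves clients under 18' holds; health department inspection 98 days ago vs limit 90 → not met
10. sharps-disposal audit 100 days ago vs limit 90 → not met
11. licensed tattoo artists 3 < 6 → not met
12. sterilization log present → met
Not met: 8 of 12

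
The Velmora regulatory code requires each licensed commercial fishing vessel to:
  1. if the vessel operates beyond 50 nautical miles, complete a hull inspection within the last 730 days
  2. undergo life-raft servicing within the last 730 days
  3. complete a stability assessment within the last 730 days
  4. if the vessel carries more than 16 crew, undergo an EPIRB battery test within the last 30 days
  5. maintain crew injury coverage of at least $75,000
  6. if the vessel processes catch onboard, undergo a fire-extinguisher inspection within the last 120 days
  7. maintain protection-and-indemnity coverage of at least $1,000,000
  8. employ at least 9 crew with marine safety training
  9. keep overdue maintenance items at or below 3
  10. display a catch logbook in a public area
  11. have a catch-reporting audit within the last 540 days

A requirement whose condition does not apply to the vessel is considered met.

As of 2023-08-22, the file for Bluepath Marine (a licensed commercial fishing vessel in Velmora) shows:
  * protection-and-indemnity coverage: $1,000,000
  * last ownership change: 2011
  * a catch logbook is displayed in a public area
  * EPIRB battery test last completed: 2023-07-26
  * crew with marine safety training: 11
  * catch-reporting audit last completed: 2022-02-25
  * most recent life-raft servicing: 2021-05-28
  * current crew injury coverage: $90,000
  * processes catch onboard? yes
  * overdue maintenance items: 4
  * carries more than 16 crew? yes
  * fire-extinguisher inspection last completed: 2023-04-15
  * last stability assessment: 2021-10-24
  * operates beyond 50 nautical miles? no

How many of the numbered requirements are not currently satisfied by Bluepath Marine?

1. condition 'operates beyond 50 nautical miles' does not hold → requirement n/a → met
2. life-raft servicing 816 days ago vs limit 730 → not met
3. stability assessment 667 days ago vs limit 730 → met
4. condition 'carries more than 16 crew' holds; EPIRB battery test 27 days ago vs limit 30 → met
5. crew injury coverage $90,000 ≥ $75,000 → met
6. condition 'processes catch onboard' holds; fire-extinguisher inspection 129 days ago vs limit 120 → not met
7. protection-and-indemnity coverage $1,000,000 ≥ $1,000,000 → met
8. crew with marine safety training 11 ≥ 9 → met
9. overdue maintenance items 4 > 3 → not met
10. catch logbook present → met
11. catch-reporting audit 543 days ago vs limit 540 → not met
Not met: 4 of 11

4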